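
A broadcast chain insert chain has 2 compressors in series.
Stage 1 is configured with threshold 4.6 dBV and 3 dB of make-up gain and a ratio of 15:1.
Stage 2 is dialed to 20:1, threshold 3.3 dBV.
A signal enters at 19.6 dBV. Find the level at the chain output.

3.565 dBV

Stage 1: 19.6 dBV is 15 dB over 4.6 dBV; at 15:1 that becomes 1 dB over, giving 5.6 dBV; +3 dB make-up → 8.6 dBV.
Stage 2: 5.3 dB above 3.3 dBV, reduced 20:1 to 0.265 dB above → 3.565 dBV.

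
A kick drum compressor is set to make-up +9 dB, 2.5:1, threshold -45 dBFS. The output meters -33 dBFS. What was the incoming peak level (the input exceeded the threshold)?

-37.5 dBFS

Remove make-up: -33 − 9 = -42 dBFS.
The compressed level sits -42 − (-45) = 3 dB over threshold.
Undo the ratio: input overshoot = 3 × 2.5 = 7.5 dB, giving input = -37.5 dBFS.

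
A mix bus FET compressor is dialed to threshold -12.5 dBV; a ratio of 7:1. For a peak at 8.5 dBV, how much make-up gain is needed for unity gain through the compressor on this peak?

Overshoot 21 dB → 21/7 = 3 dB after compression, so the compressed level is -12.5 + 3 = -9.5 dBV.
Make-up = target − compressed = 8.5 − (-9.5) = 18 dB.

18 dB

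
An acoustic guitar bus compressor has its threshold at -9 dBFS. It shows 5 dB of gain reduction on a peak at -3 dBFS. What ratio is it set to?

6:1

Input overshoot = -3 − (-9) = 6 dB.
Output overshoot = 6 − 5 = 1 dB.
Ratio = input overshoot / output overshoot = 6 / 1 = 6.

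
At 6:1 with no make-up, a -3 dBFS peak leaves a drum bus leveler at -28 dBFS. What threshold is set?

Let T be the threshold. Output overshoot = (input overshoot)/R, so -28 − T = (-3 − T)/6.
6·(-28 − T) = -3 − T → 5·T = -168 − (-3) = -165.
T = -165/5 = -33 dBFS.

-33 dBFS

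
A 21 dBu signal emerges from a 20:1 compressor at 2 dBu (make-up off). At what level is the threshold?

Input is 20 dB above T (since output overshoot × R = input overshoot: (2 − T)·20 = 21 − T gives T = 1 dBu).
Check: 1 + (21 − 1)/20 = 1 + 1 = 2 dBu. ✓

1 dBu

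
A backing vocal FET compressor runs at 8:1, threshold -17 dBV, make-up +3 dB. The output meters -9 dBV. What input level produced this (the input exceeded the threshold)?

Before make-up, the level was -9 − 3 = -12 dBV.
Post-compression overshoot = -12 − (-17) = 5 dB.
Undo the ratio: input overshoot = 5 × 8 = 40 dB, giving input = 23 dBV.

23 dBV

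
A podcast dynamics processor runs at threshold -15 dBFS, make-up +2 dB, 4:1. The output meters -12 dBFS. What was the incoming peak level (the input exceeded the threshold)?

-11 dBFS

Before make-up, the level was -12 − 2 = -14 dBFS.
Post-compression overshoot = -14 − (-15) = 1 dB.
Input overshoot = R × output overshoot = 4 dB → input = -15 + 4 = -11 dBFS.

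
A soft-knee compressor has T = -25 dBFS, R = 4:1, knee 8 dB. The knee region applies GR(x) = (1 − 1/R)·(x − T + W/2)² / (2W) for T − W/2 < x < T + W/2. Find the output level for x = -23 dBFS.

-24.6875 dBFS

x − T + W/2 = -23 − (-25) + 4 = 6.
GR = (1 − 1/4) × 6² / 16 = 0.75 × 36 / 16 = 1.6875 dB.
Output = -23 − 1.6875 = -24.6875 dBFS.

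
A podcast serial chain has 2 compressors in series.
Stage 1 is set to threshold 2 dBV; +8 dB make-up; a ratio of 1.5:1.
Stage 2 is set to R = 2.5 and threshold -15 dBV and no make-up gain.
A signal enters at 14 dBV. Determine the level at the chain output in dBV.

Stage 1: 14 dBV is 12 dB over 2 dBV; at 1.5:1 that becomes 8 dB over, giving 10 dBV; +8 dB make-up → 18 dBV.
Stage 2: overshoot 33 dB → 33/2.5 = 13.2 dB → -1.8 dBV.

-1.8 dBV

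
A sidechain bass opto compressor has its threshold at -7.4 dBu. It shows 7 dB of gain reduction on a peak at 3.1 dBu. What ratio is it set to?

Input overshoot = 3.1 − (-7.4) = 10.5 dB.
Output overshoot = 10.5 − 7 = 3.5 dB.
Ratio = input overshoot / output overshoot = 10.5 / 3.5 = 3.

3:1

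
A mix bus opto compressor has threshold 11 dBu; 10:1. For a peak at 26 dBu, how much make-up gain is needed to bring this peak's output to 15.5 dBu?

3 dB

Without make-up, output = threshold + overshoot/10 = 11 + 1.5 = 12.5 dBu.
Gap to target: 3 dB.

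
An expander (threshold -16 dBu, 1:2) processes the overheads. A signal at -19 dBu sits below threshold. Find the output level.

The input is 3 dB below the -16 dBu threshold.
A 1:2 expander multiplies undershoot by 2: 3 × 2 = 6 dB below threshold.
Output = -16 − 6 = -22 dBu.

-22 dBu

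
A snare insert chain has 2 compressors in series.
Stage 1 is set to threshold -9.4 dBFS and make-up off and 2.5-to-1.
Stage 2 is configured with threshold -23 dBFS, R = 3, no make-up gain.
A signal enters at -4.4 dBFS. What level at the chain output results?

Stage 1: 5 dB above -9.4 dBFS, reduced 2.5:1 to 2 dB above → -7.4 dBFS.
Stage 2: -7.4 dBFS is 15.6 dB over -23 dBFS; at 3:1 that becomes 5.2 dB over, giving -17.8 dBFS.

-17.8 dBFS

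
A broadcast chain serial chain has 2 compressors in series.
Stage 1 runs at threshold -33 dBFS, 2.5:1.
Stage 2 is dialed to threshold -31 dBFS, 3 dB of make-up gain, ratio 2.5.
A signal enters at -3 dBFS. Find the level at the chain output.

-24 dBFS

Stage 1: overshoot 30 dB → 30/2.5 = 12 dB → -21 dBFS.
Stage 2: -21 dBFS is 10 dB over -31 dBFS; at 2.5:1 that becomes 4 dB over, giving -27 dBFS; +3 dB make-up → -24 dBFS.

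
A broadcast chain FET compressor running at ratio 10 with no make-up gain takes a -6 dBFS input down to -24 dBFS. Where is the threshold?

Gain reduction = -6 − (-24) = 18 dB; output overshoot = GR / (R − 1) = 18 / 9 = 2 dB.
Threshold = output − output overshoot = -24 − 2 = -26 dBFS.

-26 dBFS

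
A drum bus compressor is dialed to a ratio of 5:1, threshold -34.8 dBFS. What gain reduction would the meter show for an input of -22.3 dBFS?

-22.3 dBFS exceeds the threshold by 12.5 dB.
A 5:1 ratio leaves 2.5 dB of that excess.
GR = overshoot in − overshoot out = 12.5 − 2.5 = 10 dB.

10 dB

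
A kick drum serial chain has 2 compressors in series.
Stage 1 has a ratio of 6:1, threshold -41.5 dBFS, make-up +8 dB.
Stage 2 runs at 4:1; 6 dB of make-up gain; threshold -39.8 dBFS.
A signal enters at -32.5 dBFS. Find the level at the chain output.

-31.85 dBFS

Stage 1: overshoot 9 dB → 9/6 = 1.5 dB → -40 dBFS; +8 dB make-up → -32 dBFS.
Stage 2: overshoot 7.8 dB → 7.8/4 = 1.95 dB → -37.85 dBFS; +6 dB make-up → -31.85 dBFS.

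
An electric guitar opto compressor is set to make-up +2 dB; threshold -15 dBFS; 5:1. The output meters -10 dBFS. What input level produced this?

0 dBFS

Remove make-up: -10 − 2 = -12 dBFS.
Post-compression overshoot = -12 − (-15) = 3 dB.
Before 5:1 compression the overshoot was 3 × 5 = 15 dB, so input = -15 + 15 = 0 dBFS.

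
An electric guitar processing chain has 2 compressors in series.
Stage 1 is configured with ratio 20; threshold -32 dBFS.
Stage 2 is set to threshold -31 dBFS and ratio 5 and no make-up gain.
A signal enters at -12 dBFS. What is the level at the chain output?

Stage 1: 20 dB above -32 dBFS, reduced 20:1 to 1 dB above → -31 dBFS.
Stage 2: -31 dBFS is at or below the -31 dBFS threshold — no compression; output -31 dBFS.

-31 dBFS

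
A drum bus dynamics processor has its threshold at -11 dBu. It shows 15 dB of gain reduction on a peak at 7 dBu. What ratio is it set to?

Input overshoot = 7 − (-11) = 18 dB.
Output overshoot = 18 − 15 = 3 dB.
Ratio = input overshoot / output overshoot = 18 / 3 = 6.

6:1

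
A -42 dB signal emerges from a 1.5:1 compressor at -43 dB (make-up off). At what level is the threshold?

Gain reduction = -42 − (-43) = 1 dB; output overshoot = GR / (R − 1) = 1 / 0.5 = 2 dB.
Threshold = output − output overshoot = -43 − 2 = -45 dB.

-45 dB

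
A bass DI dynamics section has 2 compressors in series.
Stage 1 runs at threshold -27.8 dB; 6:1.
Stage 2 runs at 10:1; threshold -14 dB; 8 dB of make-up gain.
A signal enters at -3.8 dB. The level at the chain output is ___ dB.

Stage 1: 24 dB above -27.8 dB, reduced 6:1 to 4 dB above → -23.8 dB.
Stage 2: below threshold (-23.8 ≤ -14); passes unchanged; make-up brings it to -15.8 dB.

-15.8 dB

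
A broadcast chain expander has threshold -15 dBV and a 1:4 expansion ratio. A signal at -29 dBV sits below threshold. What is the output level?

Below threshold, a 1:4 expander applies gain = (4−1)×(T − x) of attenuation.
(4−1) × 14 = 42 dB, so output = -29 − 42 = -71 dBV.

-71 dBV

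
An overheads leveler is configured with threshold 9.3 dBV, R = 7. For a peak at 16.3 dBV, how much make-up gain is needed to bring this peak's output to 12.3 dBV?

Overshoot 7 dB → 7/7 = 1 dB after compression, so the compressed level is 9.3 + 1 = 10.3 dBV.
Make-up = target − compressed = 12.3 − 10.3 = 2 dB.

2 dB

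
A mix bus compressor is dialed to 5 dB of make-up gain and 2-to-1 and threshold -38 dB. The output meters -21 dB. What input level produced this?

-14 dB

Before make-up, the level was -21 − 5 = -26 dB.
That's 12 dB above the -38 dB threshold.
Input overshoot = R × output overshoot = 24 dB → input = -38 + 24 = -14 dB.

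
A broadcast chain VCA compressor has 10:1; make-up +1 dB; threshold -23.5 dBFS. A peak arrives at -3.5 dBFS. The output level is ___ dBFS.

-3.5 dBFS sits 20 dB over threshold.
At 10:1 the overshoot is divided by 10, leaving 2 dB above threshold.
That puts the output at -21.5 dBFS; make-up adds 1 dB, giving -20.5 dBFS.

-20.5 dBFS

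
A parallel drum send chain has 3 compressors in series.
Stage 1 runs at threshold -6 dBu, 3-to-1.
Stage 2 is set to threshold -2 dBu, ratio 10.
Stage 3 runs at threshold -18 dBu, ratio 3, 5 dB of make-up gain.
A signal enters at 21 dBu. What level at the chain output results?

-7.5 dBu

Stage 1: overshoot 27 dB → 27/3 = 9 dB → 3 dBu.
Stage 2: overshoot 5 dB → 5/10 = 0.5 dB → -1.5 dBu.
Stage 3: 16.5 dB above -18 dBu, reduced 3:1 to 5.5 dB above → -12.5 dBu; +5 dB make-up → -7.5 dBu.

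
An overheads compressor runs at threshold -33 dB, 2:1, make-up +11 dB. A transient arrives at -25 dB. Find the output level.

-25 dB sits 8 dB over threshold.
2:1 compression reduces that to 8/2 = 4 dB over.
So the level is -33 + 4 = -29 dB; make-up adds 11 dB, giving -18 dB.

-18 dB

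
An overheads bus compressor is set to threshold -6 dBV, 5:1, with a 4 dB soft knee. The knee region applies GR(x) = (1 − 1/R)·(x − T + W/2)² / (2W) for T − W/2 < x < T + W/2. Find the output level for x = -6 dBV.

-6.4 dBV

x − T + W/2 = -6 − (-6) + 2 = 2.
GR = (1 − 1/5) × 2² / 8 = 0.8 × 4 / 8 = 0.4 dB.
Output = -6 − 0.4 = -6.4 dBV.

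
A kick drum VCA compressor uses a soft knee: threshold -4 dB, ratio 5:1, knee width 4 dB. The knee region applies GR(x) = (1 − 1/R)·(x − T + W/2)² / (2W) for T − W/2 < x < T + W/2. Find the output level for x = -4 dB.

-4.4 dB

x − T + W/2 = -4 − (-4) + 2 = 2.
GR = (1 − 1/5) × 2² / 8 = 0.8 × 4 / 8 = 0.4 dB.
Output = -4 − 0.4 = -4.4 dB.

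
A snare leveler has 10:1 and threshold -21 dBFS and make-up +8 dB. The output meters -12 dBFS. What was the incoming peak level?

Before make-up, the level was -12 − 8 = -20 dBFS.
That's 1 dB above the -21 dBFS threshold.
Before 10:1 compression the overshoot was 1 × 10 = 10 dB, so input = -21 + 10 = -11 dBFS.

-11 dBFS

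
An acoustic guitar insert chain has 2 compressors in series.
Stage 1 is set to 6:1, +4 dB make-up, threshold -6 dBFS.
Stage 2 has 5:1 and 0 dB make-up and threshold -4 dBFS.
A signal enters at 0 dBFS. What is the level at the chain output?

Stage 1: 6 dB above -6 dBFS, reduced 6:1 to 1 dB above → -5 dBFS; +4 dB make-up → -1 dBFS.
Stage 2: 3 dB above -4 dBFS, reduced 5:1 to 0.6 dB above → -3.4 dBFS.

-3.4 dBFS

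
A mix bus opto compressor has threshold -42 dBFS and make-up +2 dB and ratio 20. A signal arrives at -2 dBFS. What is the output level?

-38 dBFS

Overshoot: -2 − (-42) = 40 dB.
At 20:1 the overshoot is divided by 20, leaving 2 dB above threshold.
That puts the output at -40 dBFS; make-up adds 2 dB, giving -38 dBFS.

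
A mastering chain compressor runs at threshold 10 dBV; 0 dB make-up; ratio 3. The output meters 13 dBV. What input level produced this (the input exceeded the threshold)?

The compressed level sits 13 − 10 = 3 dB over threshold.
Before 3:1 compression the overshoot was 3 × 3 = 9 dB, so input = 10 + 9 = 19 dBV.

19 dBV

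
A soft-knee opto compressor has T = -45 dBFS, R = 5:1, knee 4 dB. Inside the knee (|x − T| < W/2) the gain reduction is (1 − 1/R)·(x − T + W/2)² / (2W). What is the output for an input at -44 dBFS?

-44.9 dBFS

x − T + W/2 = -44 − (-45) + 2 = 3.
GR = (1 − 1/5) × 3² / 8 = 0.8 × 9 / 8 = 0.9 dB.
Output = -44 − 0.9 = -44.9 dBFS.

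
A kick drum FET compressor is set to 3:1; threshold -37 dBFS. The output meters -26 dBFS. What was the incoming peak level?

That's 11 dB above the -37 dBFS threshold.
Before 3:1 compression the overshoot was 11 × 3 = 33 dB, so input = -37 + 33 = -4 dBFS.

-4 dBFS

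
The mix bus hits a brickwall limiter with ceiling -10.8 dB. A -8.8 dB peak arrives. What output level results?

-10.8 dB

A brickwall limiter is an ∞:1 compressor: any input above the ceiling is clamped to -10.8 dB.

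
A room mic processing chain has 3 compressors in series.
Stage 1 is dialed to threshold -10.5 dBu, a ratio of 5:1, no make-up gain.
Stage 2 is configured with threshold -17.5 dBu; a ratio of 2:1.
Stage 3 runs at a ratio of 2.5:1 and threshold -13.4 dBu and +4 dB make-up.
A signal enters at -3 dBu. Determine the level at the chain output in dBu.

-9.34 dBu

Stage 1: 7.5 dB above -10.5 dBu, reduced 5:1 to 1.5 dB above → -9 dBu.
Stage 2: -9 dBu is 8.5 dB over -17.5 dBu; at 2:1 that becomes 4.25 dB over, giving -13.25 dBu.
Stage 3: overshoot 0.15 dB → 0.15/2.5 = 0.06 dB → -13.34 dBu; +4 dB make-up → -9.34 dBu.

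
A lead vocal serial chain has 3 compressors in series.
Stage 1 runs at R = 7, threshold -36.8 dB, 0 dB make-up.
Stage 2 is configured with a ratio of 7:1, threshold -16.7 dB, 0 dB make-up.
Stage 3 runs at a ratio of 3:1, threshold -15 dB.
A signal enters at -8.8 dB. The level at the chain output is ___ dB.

Stage 1: overshoot 28 dB → 28/7 = 4 dB → -32.8 dB.
Stage 2: below threshold (-32.8 ≤ -16.7); passes unchanged; output -32.8 dB.
Stage 3: -32.8 dB is at or below the -15 dB threshold — no compression; output -32.8 dB.

-32.8 dB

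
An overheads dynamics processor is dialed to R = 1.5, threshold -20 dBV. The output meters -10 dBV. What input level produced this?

-5 dBV

Post-compression overshoot = -10 − (-20) = 10 dB.
Undo the ratio: input overshoot = 10 × 1.5 = 15 dB, giving input = -5 dBV.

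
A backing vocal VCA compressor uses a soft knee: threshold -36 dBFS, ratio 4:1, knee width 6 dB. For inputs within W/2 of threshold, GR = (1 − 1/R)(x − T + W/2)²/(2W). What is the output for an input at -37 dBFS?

-37.25 dBFS

x − T + W/2 = -37 − (-36) + 3 = 2.
GR = (1 − 1/4) × 2² / 12 = 0.75 × 4 / 12 = 0.25 dB.
Output = -37 − 0.25 = -37.25 dBFS.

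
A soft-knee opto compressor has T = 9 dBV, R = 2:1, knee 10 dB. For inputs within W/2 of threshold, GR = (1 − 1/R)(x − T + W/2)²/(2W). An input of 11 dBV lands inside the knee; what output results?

x − T + W/2 = 11 − 9 + 5 = 7.
GR = (1 − 1/2) × 7² / 20 = 0.5 × 49 / 20 = 1.225 dB.
Output = 11 − 1.225 = 9.775 dBV.

9.775 dBV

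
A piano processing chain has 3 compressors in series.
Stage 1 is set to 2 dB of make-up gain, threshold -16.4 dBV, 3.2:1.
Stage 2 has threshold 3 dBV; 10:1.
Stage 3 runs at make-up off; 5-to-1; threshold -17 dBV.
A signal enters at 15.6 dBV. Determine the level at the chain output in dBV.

-14.48 dBV

Stage 1: 32 dB above -16.4 dBV, reduced 3.2:1 to 10 dB above → -6.4 dBV; +2 dB make-up → -4.4 dBV.
Stage 2: below threshold (-4.4 ≤ 3); passes unchanged; output -4.4 dBV.
Stage 3: overshoot 12.6 dB → 12.6/5 = 2.52 dB → -14.48 dBV.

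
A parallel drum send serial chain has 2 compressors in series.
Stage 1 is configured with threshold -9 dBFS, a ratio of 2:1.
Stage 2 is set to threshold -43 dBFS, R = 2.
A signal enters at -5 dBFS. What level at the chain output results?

Stage 1: overshoot 4 dB → 4/2 = 2 dB → -7 dBFS.
Stage 2: overshoot 36 dB → 36/2 = 18 dB → -25 dBFS.

-25 dBFS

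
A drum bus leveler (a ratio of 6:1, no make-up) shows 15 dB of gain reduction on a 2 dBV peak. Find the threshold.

-16 dBV

Input is 18 dB above T (since output overshoot × R = input overshoot: (-13 − T)·6 = 2 − T gives T = -16 dBV).
Check: -16 + (2 − (-16))/6 = -16 + 3 = -13 dBV. ✓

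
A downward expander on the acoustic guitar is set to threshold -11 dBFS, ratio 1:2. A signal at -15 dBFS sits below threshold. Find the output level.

-19 dBFS

The input is 4 dB below the -11 dBFS threshold.
A 1:2 expander multiplies undershoot by 2: 4 × 2 = 8 dB below threshold.
Output = -11 − 8 = -19 dBFS.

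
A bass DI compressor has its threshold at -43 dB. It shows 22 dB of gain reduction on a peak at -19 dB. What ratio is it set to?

Input overshoot = -19 − (-43) = 24 dB.
Output overshoot = 24 − 22 = 2 dB.
Ratio = input overshoot / output overshoot = 24 / 2 = 12.

12:1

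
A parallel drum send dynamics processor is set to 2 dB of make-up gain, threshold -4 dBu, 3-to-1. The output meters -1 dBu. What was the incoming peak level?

Before make-up, the level was -1 − 2 = -3 dBu.
That's 1 dB above the -4 dBu threshold.
Before 3:1 compression the overshoot was 1 × 3 = 3 dB, so input = -4 + 3 = -1 dBu.

-1 dBu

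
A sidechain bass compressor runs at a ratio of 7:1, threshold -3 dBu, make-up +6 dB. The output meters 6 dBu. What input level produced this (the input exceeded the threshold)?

18 dBu

Stripping the +6 dB make-up gives 0 dBu at the gain stage.
The compressed level sits 0 − (-3) = 3 dB over threshold.
Before 7:1 compression the overshoot was 3 × 7 = 21 dB, so input = -3 + 21 = 18 dBu.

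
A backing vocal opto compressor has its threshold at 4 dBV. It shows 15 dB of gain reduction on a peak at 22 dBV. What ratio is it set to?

6:1

Input overshoot = 22 − 4 = 18 dB.
Output overshoot = 18 − 15 = 3 dB.
Ratio = input overshoot / output overshoot = 18 / 3 = 6.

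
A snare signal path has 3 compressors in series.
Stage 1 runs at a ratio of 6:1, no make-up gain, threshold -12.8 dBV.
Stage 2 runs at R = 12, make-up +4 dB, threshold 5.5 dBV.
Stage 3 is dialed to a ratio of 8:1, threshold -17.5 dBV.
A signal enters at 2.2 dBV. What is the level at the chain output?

Stage 1: overshoot 15 dB → 15/6 = 2.5 dB → -10.3 dBV.
Stage 2: -10.3 dBV is at or below the 5.5 dBV threshold — no compression; make-up brings it to -6.3 dBV.
Stage 3: overshoot 11.2 dB → 11.2/8 = 1.4 dB → -16.1 dBV.

-16.1 dBV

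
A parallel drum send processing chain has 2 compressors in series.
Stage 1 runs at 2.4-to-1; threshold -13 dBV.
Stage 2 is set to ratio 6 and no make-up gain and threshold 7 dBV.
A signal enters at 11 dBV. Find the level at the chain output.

Stage 1: 11 dBV is 24 dB over -13 dBV; at 2.4:1 that becomes 10 dB over, giving -3 dBV.
Stage 2: -3 dBV ≤ 7 dBV, so stage 2 doesn't engage; output -3 dBV.

-3 dBV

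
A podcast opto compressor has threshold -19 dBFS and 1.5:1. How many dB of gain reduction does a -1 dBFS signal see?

6 dB

Overshoot = -1 − (-19) = 18 dB.
At 1.5:1, output sits 18/1.5 = 12 dB above threshold.
GR = overshoot in − overshoot out = 18 − 12 = 6 dB.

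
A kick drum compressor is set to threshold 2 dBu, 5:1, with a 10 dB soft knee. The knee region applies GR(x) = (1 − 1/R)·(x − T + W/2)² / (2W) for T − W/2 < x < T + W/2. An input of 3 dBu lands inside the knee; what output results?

1.56 dBu

x − T + W/2 = 3 − 2 + 5 = 6.
GR = (1 − 1/5) × 6² / 20 = 0.8 × 36 / 20 = 1.44 dB.
Output = 3 − 1.44 = 1.56 dBu.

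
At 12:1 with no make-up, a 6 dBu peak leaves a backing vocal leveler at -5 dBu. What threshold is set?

-6 dBu

Gain reduction = 6 − (-5) = 11 dB; output overshoot = GR / (R − 1) = 11 / 11 = 1 dB.
Threshold = output − output overshoot = -5 − 1 = -6 dBu.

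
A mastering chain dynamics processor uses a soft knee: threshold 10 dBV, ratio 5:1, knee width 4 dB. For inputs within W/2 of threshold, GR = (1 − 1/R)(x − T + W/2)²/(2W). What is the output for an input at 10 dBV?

9.6 dBV

x − T + W/2 = 10 − 10 + 2 = 2.
GR = (1 − 1/5) × 2² / 8 = 0.8 × 4 / 8 = 0.4 dB.
Output = 10 − 0.4 = 9.6 dBV.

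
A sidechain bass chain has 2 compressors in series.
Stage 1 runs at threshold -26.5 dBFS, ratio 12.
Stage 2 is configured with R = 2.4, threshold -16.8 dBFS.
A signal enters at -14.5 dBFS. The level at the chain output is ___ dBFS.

Stage 1: overshoot 12 dB → 12/12 = 1 dB → -25.5 dBFS.
Stage 2: below threshold (-25.5 ≤ -16.8); passes unchanged; output -25.5 dBFS.

-25.5 dBFS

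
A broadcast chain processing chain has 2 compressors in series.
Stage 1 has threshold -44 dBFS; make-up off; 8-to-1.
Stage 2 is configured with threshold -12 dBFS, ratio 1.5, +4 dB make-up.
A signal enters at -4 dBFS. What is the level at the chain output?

Stage 1: overshoot 40 dB → 40/8 = 5 dB → -39 dBFS.
Stage 2: -39 dBFS ≤ -12 dBFS, so stage 2 doesn't engage; make-up brings it to -35 dBFS.

-35 dBFS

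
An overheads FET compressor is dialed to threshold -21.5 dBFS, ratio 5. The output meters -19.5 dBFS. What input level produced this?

-11.5 dBFS

That's 2 dB above the -21.5 dBFS threshold.
Input overshoot = R × output overshoot = 10 dB → input = -21.5 + 10 = -11.5 dBFS.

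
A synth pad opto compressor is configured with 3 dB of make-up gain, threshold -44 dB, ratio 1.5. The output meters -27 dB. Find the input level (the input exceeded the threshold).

-23 dB

Before make-up, the level was -27 − 3 = -30 dB.
Post-compression overshoot = -30 − (-44) = 14 dB.
Undo the ratio: input overshoot = 14 × 1.5 = 21 dB, giving input = -23 dB.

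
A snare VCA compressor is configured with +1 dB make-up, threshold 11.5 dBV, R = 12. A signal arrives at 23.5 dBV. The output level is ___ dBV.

13.5 dBV

Overshoot: 23.5 − 11.5 = 12 dB.
12:1 compression reduces that to 12/12 = 1 dB over.
Output = 11.5 + 1 = 12.5 dBV; make-up adds 1 dB, giving 13.5 dBV.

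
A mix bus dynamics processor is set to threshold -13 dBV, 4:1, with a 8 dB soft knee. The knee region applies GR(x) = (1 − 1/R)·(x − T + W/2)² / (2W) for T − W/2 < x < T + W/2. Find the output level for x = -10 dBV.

x − T + W/2 = -10 − (-13) + 4 = 7.
GR = (1 − 1/4) × 7² / 16 = 0.75 × 49 / 16 = 2.296875 dB.
Output = -10 − 2.296875 = -12.296875 dBV.

-12.296875 dBV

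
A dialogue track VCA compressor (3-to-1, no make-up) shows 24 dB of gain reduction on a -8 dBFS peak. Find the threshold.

Input is 36 dB above T (since output overshoot × R = input overshoot: (-32 − T)·3 = -8 − T gives T = -44 dBFS).
Check: -44 + (-8 − (-44))/3 = -44 + 12 = -32 dBFS. ✓

-44 dBFS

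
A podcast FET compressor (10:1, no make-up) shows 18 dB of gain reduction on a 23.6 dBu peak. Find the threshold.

3.6 dBu

Input is 20 dB above T (since output overshoot × R = input overshoot: (5.6 − T)·10 = 23.6 − T gives T = 3.6 dBu).
Check: 3.6 + (23.6 − 3.6)/10 = 3.6 + 2 = 5.6 dBu. ✓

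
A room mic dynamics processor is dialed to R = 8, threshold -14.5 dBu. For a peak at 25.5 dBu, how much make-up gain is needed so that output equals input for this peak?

35 dB

Overshoot 40 dB → 40/8 = 5 dB after compression, so the compressed level is -14.5 + 5 = -9.5 dBu.
Make-up = target − compressed = 25.5 − (-9.5) = 35 dB.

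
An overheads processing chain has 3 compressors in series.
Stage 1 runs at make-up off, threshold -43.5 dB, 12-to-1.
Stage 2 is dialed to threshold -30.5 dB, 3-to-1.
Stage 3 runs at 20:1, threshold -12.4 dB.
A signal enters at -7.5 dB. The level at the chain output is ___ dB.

Stage 1: -7.5 dB is 36 dB over -43.5 dB; at 12:1 that becomes 3 dB over, giving -40.5 dB.
Stage 2: -40.5 dB is at or below the -30.5 dB threshold — no compression; output -40.5 dB.
Stage 3: -40.5 dB ≤ -12.4 dB, so stage 3 doesn't engage; output -40.5 dB.

-40.5 dB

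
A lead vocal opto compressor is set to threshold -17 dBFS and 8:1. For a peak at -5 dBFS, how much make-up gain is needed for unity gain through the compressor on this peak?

Overshoot 12 dB → 12/8 = 1.5 dB after compression, so the compressed level is -17 + 1.5 = -15.5 dBFS.
Make-up = target − compressed = -5 − (-15.5) = 10.5 dB.

10.5 dB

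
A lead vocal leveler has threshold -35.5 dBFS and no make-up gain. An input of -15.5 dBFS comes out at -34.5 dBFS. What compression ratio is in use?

Input overshoot = -15.5 − (-35.5) = 20 dB; output overshoot = -34.5 − (-35.5) = 1 dB.
Ratio = 20 / 1 = 20.

20:1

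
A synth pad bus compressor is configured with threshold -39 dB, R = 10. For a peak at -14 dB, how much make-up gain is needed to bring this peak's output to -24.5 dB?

Overshoot 25 dB → 25/10 = 2.5 dB after compression, so the compressed level is -39 + 2.5 = -36.5 dB.
Make-up = target − compressed = -24.5 − (-36.5) = 12 dB.

12 dB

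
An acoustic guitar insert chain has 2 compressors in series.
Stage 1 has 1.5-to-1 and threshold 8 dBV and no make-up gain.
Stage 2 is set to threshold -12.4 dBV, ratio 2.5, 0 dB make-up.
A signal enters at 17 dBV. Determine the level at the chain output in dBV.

Stage 1: overshoot 9 dB → 9/1.5 = 6 dB → 14 dBV.
Stage 2: overshoot 26.4 dB → 26.4/2.5 = 10.56 dB → -1.84 dBV.

-1.84 dBV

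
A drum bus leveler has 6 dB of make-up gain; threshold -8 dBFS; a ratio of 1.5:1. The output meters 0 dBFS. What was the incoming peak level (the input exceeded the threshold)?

-5 dBFS

Before make-up, the level was 0 − 6 = -6 dBFS.
The compressed level sits -6 − (-8) = 2 dB over threshold.
Undo the ratio: input overshoot = 2 × 1.5 = 3 dB, giving input = -5 dBFS.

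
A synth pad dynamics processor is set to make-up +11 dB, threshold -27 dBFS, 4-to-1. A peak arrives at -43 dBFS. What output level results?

-43 dBFS is 16 dB below the -27 dBFS threshold, so no gain reduction is applied.
Make-up gain adds 11 dB: -43 + 11 = -32 dBFS.

-32 dBFS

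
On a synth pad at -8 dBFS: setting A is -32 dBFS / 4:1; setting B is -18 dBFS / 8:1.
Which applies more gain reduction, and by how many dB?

A, by 9.25 dB

A: 24 dB over, compressed to 6 dB over, so 18 dB of GR.
B: 10 dB over, compressed to 1.25 dB over, so 8.75 dB of GR.
A applies 9.25 dB more gain reduction.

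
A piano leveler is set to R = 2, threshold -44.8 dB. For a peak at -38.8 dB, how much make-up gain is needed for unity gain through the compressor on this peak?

The peak compresses to -44.8 + 6/2 = -41.8 dB.
To reach -38.8 dB requires -38.8 − (-41.8) = 3 dB of make-up.

3 dB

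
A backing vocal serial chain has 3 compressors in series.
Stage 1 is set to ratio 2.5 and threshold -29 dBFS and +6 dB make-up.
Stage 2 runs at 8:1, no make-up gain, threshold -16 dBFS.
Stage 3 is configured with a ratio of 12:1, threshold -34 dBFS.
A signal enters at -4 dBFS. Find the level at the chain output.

Stage 1: 25 dB above -29 dBFS, reduced 2.5:1 to 10 dB above → -19 dBFS; +6 dB make-up → -13 dBFS.
Stage 2: -13 dBFS is 3 dB over -16 dBFS; at 8:1 that becomes 0.375 dB over, giving -15.625 dBFS.
Stage 3: -15.625 dBFS is 18.375 dB over -34 dBFS; at 12:1 that becomes 1.53125 dB over, giving -32.46875 dBFS.

-32.46875 dBFS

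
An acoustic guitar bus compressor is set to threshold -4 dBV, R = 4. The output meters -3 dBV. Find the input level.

That's 1 dB above the -4 dBV threshold.
Input overshoot = R × output overshoot = 4 dB → input = -4 + 4 = 0 dBV.

0 dBV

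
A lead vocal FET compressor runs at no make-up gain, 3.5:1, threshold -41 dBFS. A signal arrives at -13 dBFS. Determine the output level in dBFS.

-33 dBFS

The input is 28 dB above the -41 dBFS threshold.
The 28 dB excess becomes 8 dB after 3.5:1 reduction.
So the level is -41 + 8 = -33 dBFS.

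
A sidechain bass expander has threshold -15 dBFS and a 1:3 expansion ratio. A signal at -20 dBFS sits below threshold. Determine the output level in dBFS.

Undershoot = (-15) − (-20) = 5 dB.
At 1:3, that expands to 15 dB under threshold.
Output = -15 − 15 = -30 dBFS.

-30 dBFS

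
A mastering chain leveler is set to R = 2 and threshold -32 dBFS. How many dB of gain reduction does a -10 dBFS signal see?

11 dB

The signal is 22 dB above threshold.
A 2:1 ratio leaves 11 dB of that excess.
So the signal is attenuated by 22 − 11 = 11 dB.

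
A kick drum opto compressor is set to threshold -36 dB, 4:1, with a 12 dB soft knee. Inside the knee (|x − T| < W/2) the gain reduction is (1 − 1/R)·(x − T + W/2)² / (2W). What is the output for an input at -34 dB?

x − T + W/2 = -34 − (-36) + 6 = 8.
GR = (1 − 1/4) × 8² / 24 = 0.75 × 64 / 24 = 2 dB.
Output = -34 − 2 = -36 dB.

-36 dB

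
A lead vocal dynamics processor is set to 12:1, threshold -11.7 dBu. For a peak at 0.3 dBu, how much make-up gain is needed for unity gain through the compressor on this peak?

11 dB

Without make-up, output = threshold + overshoot/12 = -11.7 + 1 = -10.7 dBu.
Gap to target: 11 dB.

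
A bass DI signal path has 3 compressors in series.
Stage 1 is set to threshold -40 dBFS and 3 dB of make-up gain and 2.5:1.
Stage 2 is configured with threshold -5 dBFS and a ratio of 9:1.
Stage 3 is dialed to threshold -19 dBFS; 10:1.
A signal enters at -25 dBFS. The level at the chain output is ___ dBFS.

Stage 1: -25 dBFS is 15 dB over -40 dBFS; at 2.5:1 that becomes 6 dB over, giving -34 dBFS; +3 dB make-up → -31 dBFS.
Stage 2: -31 dBFS is at or below the -5 dBFS threshold — no compression; output -31 dBFS.
Stage 3: below threshold (-31 ≤ -19); passes unchanged; output -31 dBFS.

-31 dBFS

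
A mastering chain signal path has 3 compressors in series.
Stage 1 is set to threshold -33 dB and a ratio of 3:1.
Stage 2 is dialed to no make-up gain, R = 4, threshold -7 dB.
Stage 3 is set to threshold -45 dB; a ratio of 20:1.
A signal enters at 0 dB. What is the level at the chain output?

-43.85 dB

Stage 1: overshoot 33 dB → 33/3 = 11 dB → -22 dB.
Stage 2: -22 dB ≤ -7 dB, so stage 2 doesn't engage; output -22 dB.
Stage 3: overshoot 23 dB → 23/20 = 1.15 dB → -43.85 dB.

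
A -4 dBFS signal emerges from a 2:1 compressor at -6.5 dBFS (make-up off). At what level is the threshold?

Gain reduction = -4 − (-6.5) = 2.5 dB; output overshoot = GR / (R − 1) = 2.5 / 1 = 2.5 dB.
Threshold = output − output overshoot = -6.5 − 2.5 = -9 dBFS.

-9 dBFS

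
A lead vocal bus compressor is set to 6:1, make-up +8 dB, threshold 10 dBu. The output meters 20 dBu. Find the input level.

22 dBu

Before make-up, the level was 20 − 8 = 12 dBu.
Post-compression overshoot = 12 − 10 = 2 dB.
Undo the ratio: input overshoot = 2 × 6 = 12 dB, giving input = 22 dBu.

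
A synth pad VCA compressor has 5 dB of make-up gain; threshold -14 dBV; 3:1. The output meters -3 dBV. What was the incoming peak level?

Remove make-up: -3 − 5 = -8 dBV.
The compressed level sits -8 − (-14) = 6 dB over threshold.
Undo the ratio: input overshoot = 6 × 3 = 18 dB, giving input = 4 dBV.

4 dBV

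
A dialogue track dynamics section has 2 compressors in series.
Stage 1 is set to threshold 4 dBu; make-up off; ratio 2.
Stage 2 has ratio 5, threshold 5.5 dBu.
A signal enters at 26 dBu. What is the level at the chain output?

Stage 1: overshoot 22 dB → 22/2 = 11 dB → 15 dBu.
Stage 2: 9.5 dB above 5.5 dBu, reduced 5:1 to 1.9 dB above → 7.4 dBu.

7.4 dBu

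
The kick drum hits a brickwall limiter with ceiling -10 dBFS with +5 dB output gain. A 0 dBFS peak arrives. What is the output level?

A brickwall limiter is an ∞:1 compressor: any input above the ceiling is clamped to -10 dBFS.
Output gain then adds 5 dB: -10 + 5 = -5 dBFS.

-5 dBFS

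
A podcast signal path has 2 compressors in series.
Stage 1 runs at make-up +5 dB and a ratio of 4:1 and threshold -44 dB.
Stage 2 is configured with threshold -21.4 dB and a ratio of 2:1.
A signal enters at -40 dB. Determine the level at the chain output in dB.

-38 dB

Stage 1: 4 dB above -44 dB, reduced 4:1 to 1 dB above → -43 dB; +5 dB make-up → -38 dB.
Stage 2: below threshold (-38 ≤ -21.4); passes unchanged; output -38 dB.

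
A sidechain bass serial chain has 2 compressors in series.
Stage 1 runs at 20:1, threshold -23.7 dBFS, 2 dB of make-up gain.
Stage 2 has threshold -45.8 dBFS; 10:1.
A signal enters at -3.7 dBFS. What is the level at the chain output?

Stage 1: -3.7 dBFS is 20 dB over -23.7 dBFS; at 20:1 that becomes 1 dB over, giving -22.7 dBFS; +2 dB make-up → -20.7 dBFS.
Stage 2: -20.7 dBFS is 25.1 dB over -45.8 dBFS; at 10:1 that becomes 2.51 dB over, giving -43.29 dBFS.

-43.29 dBFS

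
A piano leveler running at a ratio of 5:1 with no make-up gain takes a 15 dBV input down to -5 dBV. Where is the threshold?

-10 dBV

Let T be the threshold. Output overshoot = (input overshoot)/R, so -5 − T = (15 − T)/5.
5·(-5 − T) = 15 − T → 4·T = -25 − 15 = -40.
T = -40/4 = -10 dBV.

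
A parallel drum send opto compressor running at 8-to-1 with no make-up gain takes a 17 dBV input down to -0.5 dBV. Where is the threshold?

-3 dBV

Input is 20 dB above T (since output overshoot × R = input overshoot: (-0.5 − T)·8 = 17 − T gives T = -3 dBV).
Check: -3 + (17 − (-3))/8 = -3 + 2.5 = -0.5 dBV. ✓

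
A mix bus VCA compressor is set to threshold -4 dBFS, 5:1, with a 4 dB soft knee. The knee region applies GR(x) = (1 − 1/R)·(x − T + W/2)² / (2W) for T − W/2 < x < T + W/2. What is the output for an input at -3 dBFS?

-3.9 dBFS

x − T + W/2 = -3 − (-4) + 2 = 3.
GR = (1 − 1/5) × 3² / 8 = 0.8 × 9 / 8 = 0.9 dB.
Output = -3 − 0.9 = -3.9 dBFS.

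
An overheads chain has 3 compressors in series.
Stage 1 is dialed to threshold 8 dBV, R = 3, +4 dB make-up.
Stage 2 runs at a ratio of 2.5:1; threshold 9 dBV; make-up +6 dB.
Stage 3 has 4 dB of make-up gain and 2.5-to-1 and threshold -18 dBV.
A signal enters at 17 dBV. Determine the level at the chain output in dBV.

0.16 dBV

Stage 1: 9 dB above 8 dBV, reduced 3:1 to 3 dB above → 11 dBV; +4 dB make-up → 15 dBV.
Stage 2: 6 dB above 9 dBV, reduced 2.5:1 to 2.4 dB above → 11.4 dBV; +6 dB make-up → 17.4 dBV.
Stage 3: 35.4 dB above -18 dBV, reduced 2.5:1 to 14.16 dB above → -3.84 dBV; +4 dB make-up → 0.16 dBV.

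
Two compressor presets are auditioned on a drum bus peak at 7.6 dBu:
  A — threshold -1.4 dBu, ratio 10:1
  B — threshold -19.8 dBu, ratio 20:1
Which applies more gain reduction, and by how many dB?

B, by 17.93 dB

A: overshoot 9 dB → output overshoot 0.9 dB → GR 8.1 dB.
B: overshoot 27.4 dB → output overshoot 1.37 dB → GR 26.03 dB.
B reduces 17.93 dB more.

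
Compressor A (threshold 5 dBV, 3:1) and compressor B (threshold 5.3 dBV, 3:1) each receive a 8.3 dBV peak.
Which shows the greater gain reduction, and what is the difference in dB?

A, by 0.2 dB

A: 3.3 dB over, compressed to 1.1 dB over, so 2.2 dB of GR.
B: 3 dB over, compressed to 1 dB over, so 2 dB of GR.
Difference: 0.2 dB in favour of A.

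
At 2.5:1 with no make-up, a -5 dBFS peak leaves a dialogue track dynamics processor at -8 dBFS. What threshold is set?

-10 dBFS

Let T be the threshold. Output overshoot = (input overshoot)/R, so -8 − T = (-5 − T)/2.5.
2.5·(-8 − T) = -5 − T → 1.5·T = -20 − (-5) = -15.
T = -15/1.5 = -10 dBFS.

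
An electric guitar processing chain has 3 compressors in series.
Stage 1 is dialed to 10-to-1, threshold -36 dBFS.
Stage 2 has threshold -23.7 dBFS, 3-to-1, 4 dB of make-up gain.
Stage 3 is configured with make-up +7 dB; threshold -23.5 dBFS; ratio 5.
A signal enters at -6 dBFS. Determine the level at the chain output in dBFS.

-22 dBFS

Stage 1: overshoot 30 dB → 30/10 = 3 dB → -33 dBFS.
Stage 2: below threshold (-33 ≤ -23.7); passes unchanged; make-up brings it to -29 dBFS.
Stage 3: below threshold (-29 ≤ -23.5); passes unchanged; make-up brings it to -22 dBFS.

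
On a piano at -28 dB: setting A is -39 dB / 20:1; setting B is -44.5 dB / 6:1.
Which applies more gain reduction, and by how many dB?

A: GR = 11 − 11/20 = 10.45 dB.
B: GR = 16.5 − 16.5/6 = 13.75 dB.
B applies 3.3 dB more gain reduction.

B, by 3.3 dB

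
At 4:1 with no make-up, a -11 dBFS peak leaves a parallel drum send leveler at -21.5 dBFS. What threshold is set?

-25 dBFS

Input is 14 dB above T (since output overshoot × R = input overshoot: (-21.5 − T)·4 = -11 − T gives T = -25 dBFS).
Check: -25 + (-11 − (-25))/4 = -25 + 3.5 = -21.5 dBFS. ✓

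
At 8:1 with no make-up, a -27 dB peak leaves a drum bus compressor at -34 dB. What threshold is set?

Let T be the threshold. Output overshoot = (input overshoot)/R, so -34 − T = (-27 − T)/8.
8·(-34 − T) = -27 − T → 7·T = -272 − (-27) = -245.
T = -245/7 = -35 dB.

-35 dB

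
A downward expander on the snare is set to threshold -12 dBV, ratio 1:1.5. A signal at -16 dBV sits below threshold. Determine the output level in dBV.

Below threshold, a 1:1.5 expander applies gain = (1.5−1)×(T − x) of attenuation.
(1.5−1) × 4 = 2 dB, so output = -16 − 2 = -18 dBV.

-18 dBV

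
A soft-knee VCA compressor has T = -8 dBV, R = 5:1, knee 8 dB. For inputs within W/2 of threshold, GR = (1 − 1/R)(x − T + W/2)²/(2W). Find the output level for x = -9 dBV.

-9.45 dBV

x − T + W/2 = -9 − (-8) + 4 = 3.
GR = (1 − 1/5) × 3² / 16 = 0.8 × 9 / 16 = 0.45 dB.
Output = -9 − 0.45 = -9.45 dBV.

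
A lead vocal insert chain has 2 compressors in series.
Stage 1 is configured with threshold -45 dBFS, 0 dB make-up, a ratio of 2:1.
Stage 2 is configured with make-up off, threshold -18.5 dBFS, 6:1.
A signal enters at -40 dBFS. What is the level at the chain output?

-42.5 dBFS

Stage 1: overshoot 5 dB → 5/2 = 2.5 dB → -42.5 dBFS.
Stage 2: -42.5 dBFS is at or below the -18.5 dBFS threshold — no compression; output -42.5 dBFS.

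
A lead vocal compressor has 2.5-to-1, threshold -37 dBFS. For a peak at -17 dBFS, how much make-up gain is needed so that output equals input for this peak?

The peak compresses to -37 + 20/2.5 = -29 dBFS.
To reach -17 dBFS requires -17 − (-29) = 12 dB of make-up.

12 dB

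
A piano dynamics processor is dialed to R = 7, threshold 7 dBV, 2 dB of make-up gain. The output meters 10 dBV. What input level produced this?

Stripping the +2 dB make-up gives 8 dBV at the gain stage.
The compressed level sits 8 − 7 = 1 dB over threshold.
Undo the ratio: input overshoot = 1 × 7 = 7 dB, giving input = 14 dBV.

14 dBV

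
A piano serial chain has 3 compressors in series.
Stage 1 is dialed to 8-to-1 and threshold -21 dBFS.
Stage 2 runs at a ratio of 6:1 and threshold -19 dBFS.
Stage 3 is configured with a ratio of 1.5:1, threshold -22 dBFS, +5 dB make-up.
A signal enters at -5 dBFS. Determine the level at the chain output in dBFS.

Stage 1: overshoot 16 dB → 16/8 = 2 dB → -19 dBFS.
Stage 2: below threshold (-19 ≤ -19); passes unchanged; output -19 dBFS.
Stage 3: -19 dBFS is 3 dB over -22 dBFS; at 1.5:1 that becomes 2 dB over, giving -20 dBFS; +5 dB make-up → -15 dBFS.

-15 dBFS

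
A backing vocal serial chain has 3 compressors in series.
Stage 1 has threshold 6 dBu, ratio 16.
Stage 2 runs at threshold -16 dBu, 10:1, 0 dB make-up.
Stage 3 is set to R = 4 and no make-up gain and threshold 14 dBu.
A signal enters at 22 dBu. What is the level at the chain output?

-13.7 dBu

Stage 1: overshoot 16 dB → 16/16 = 1 dB → 7 dBu.
Stage 2: 23 dB above -16 dBu, reduced 10:1 to 2.3 dB above → -13.7 dBu.
Stage 3: -13.7 dBu is at or below the 14 dBu threshold — no compression; output -13.7 dBu.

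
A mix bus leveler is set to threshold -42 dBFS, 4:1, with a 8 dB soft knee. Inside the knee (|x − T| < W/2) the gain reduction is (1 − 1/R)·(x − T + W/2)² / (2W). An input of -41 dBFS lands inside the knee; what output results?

-42.171875 dBFS

x − T + W/2 = -41 − (-42) + 4 = 5.
GR = (1 − 1/4) × 5² / 16 = 0.75 × 25 / 16 = 1.171875 dB.
Output = -41 − 1.171875 = -42.171875 dBFS.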